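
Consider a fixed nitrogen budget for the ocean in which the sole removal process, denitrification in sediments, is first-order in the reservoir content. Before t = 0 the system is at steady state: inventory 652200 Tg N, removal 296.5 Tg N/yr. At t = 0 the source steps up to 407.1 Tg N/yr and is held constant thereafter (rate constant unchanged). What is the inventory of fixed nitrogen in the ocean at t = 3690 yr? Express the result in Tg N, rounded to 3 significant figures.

Residence time τ = M₀/F₀ = 2200 yr. The eventual steady state is M_∞ = M₀·(F₁/F₀) = 652200 × 407.1/296.5 = 895480 Tg N.
The anomaly ΔM(t) = M(t) − M_∞ decays as ΔM₀·e^(−t/τ) with ΔM₀ = 652200 − 895480 = −243300 Tg N.
At t = 3690 yr, e^(−t/τ) = e^(−1.678) = 0.1868, so ΔM = −45450 Tg N and M = 895480 − 45450 = 850030 Tg N.

850000 Tg N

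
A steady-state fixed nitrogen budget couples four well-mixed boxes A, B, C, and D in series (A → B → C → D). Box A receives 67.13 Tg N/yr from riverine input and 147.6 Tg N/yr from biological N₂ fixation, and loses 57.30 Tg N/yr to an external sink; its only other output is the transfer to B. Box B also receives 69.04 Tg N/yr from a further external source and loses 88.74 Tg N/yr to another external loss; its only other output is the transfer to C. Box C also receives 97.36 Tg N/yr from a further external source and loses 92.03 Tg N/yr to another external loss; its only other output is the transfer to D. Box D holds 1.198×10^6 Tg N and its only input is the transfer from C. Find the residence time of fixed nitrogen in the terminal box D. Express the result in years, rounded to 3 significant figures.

8370 yr

Box A: F(A→B) = (67.13 + 147.6) − 57.30 = 157.43 Tg N/yr.
Box B: F(B→C) = (157.43 + 69.04) − 88.74 = 137.73 Tg N/yr.
Box C: F(C→D) = (137.73 + 97.36) − 92.03 = 143.06 Tg N/yr.
Box D throughput = its input = 143.06 Tg N/yr; τ = 1.198×10^6 / 143.06 = 8374 yr.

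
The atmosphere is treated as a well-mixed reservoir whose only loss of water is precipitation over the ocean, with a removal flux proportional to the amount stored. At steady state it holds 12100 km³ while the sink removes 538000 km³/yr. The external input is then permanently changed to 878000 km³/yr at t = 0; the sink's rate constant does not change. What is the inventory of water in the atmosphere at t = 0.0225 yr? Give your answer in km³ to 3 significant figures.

16900 km³

The sink rate constant is k = F₀/M₀ = 538000/12100 = 44.46 yr⁻¹.
Solving dM/dt = F₁ − kM with M(0) = M₀ gives M(t) = F₁/k + (M₀ − F₁/k)·e^(−kt).
F₁/k = 878000/44.46 = 19747 km³; kt = 44.46 × 0.0225 = 1.000, e^(−kt) = 0.3677.
M(0.0225) = 19747 + (12100 − 19747) × 0.3677 = 19747 − 2812 = 16935 km³.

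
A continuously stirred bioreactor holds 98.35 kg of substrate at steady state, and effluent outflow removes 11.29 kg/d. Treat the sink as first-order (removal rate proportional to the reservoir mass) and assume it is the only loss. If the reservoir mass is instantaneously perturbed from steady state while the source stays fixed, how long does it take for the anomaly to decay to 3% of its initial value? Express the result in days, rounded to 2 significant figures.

For a linear reservoir the anomaly decays as exp(−t/τ) with τ = M/F = 98.35/11.29 = 8.711 d.
exp(−t/τ) = 0.03 ⇒ t = −τ ln(0.03) = 8.711 × 3.507 = 30.55 d.

31 d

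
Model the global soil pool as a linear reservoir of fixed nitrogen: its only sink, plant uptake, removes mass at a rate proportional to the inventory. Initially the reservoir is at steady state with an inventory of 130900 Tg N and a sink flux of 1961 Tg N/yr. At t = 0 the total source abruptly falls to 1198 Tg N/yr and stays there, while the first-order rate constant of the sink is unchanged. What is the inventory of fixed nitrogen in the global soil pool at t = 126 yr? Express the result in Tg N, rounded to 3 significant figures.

87700 Tg N

The sink rate constant is k = F₀/M₀ = 1961/130900 = 0.01498 yr⁻¹.
Solving dM/dt = F₁ − kM with M(0) = M₀ gives M(t) = F₁/k + (M₀ − F₁/k)·e^(−kt).
F₁/k = 1198/0.01498 = 79968 Tg N; kt = 0.01498 × 126 = 1.888, e^(−kt) = 0.1514.
M(126) = 79968 + (130900 − 79968) × 0.1514 = 79968 + 7713 = 87681 Tg N.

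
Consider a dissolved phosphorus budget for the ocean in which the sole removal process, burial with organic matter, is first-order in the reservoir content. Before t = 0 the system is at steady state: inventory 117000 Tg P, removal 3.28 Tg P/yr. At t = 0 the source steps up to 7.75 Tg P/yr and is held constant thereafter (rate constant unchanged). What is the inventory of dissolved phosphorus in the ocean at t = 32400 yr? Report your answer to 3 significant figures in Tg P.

212000 Tg P

τ = M₀/F₀ = 117000/3.28 = 35670 yr; rate constant k = 1/τ.
New steady state M_∞ = F₁/k = F₁·τ = 7.75 × 35670 = 276450 Tg P.
M(t) = M_∞ + (M₀ − M_∞)·e^(−t/τ); t/τ = 32400/35670 = 0.9083, so e^(−t/τ) = 0.4032.
M(t) = 276450 − 159400 × 0.4032 = 212160 Tg P.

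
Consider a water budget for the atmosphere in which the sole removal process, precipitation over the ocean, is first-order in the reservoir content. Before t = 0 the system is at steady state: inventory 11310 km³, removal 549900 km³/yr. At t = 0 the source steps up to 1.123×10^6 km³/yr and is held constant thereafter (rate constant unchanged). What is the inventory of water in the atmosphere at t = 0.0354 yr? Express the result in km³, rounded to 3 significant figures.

The sink rate constant is k = F₀/M₀ = 549900/11310 = 48.62 yr⁻¹.
Solving dM/dt = F₁ − kM with M(0) = M₀ gives M(t) = F₁/k + (M₀ − F₁/k)·e^(−kt).
F₁/k = 1.123×10^6/48.62 = 23097 km³; kt = 48.62 × 0.0354 = 1.721, e^(−kt) = 0.1789.
M(0.0354) = 23097 + (11310 − 23097) × 0.1789 = 23097 − 2108 = 20989 km³.

21000 km³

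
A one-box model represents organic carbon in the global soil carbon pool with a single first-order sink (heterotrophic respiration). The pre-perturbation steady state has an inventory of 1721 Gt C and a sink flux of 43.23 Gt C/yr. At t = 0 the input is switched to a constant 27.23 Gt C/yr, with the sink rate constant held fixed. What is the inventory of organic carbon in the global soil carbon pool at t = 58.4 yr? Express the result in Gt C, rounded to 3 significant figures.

Residence time τ = M₀/F₀ = 39.81 yr. The eventual steady state is M_∞ = M₀·(F₁/F₀) = 1721 × 27.23/43.23 = 1084.0 Gt C.
The anomaly ΔM(t) = M(t) − M_∞ decays as ΔM₀·e^(−t/τ) with ΔM₀ = 1721 − 1084.0 = 637.0 Gt C.
At t = 58.4 yr, e^(−t/τ) = e^(−1.467) = 0.2306, so ΔM = 146.9 Gt C and M = 1084.0 + 146.9 = 1230.9 Gt C.

1230 Gt C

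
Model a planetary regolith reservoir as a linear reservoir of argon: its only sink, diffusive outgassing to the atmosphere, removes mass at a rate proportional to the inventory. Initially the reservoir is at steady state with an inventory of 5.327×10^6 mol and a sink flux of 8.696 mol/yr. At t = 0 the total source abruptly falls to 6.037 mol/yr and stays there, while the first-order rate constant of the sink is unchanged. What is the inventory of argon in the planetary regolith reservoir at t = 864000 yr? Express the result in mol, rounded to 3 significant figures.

4.10×10^6 mol

The sink rate constant is k = F₀/M₀ = 8.696/5.327×10^6 = 1.632×10^-6 yr⁻¹.
Solving dM/dt = F₁ − kM with M(0) = M₀ gives M(t) = F₁/k + (M₀ − F₁/k)·e^(−kt).
F₁/k = 6.037/1.632×10^-6 = 3.6981×10^6 mol; kt = 1.632×10^-6 × 864000 = 1.410, e^(−kt) = 0.2440.
M(864000) = 3.6981×10^6 + (5.327×10^6 − 3.6981×10^6) × 0.2440 = 3.6981×10^6 + 397500 = 4.0957×10^6 mol.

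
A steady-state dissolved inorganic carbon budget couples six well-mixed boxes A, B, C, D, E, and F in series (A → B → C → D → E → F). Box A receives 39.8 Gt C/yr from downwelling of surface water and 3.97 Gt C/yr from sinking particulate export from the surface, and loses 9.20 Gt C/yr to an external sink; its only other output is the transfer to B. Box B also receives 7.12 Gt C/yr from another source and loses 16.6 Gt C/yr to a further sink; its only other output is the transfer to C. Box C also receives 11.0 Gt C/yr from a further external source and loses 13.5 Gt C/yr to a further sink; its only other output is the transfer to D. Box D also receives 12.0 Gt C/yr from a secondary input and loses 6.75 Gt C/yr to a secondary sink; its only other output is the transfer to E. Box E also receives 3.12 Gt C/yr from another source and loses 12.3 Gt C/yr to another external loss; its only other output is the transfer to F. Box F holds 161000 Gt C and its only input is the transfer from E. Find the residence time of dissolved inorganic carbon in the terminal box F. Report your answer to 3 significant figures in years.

Box A: F(A→B) = (39.8 + 3.97) − 9.20 = 34.570 Gt C/yr.
Box B: F(B→C) = (34.570 + 7.12) − 16.6 = 25.090 Gt C/yr.
Box C: F(C→D) = (25.090 + 11.0) − 13.5 = 22.590 Gt C/yr.
Box D: F(D→E) = (22.590 + 12.0) − 6.75 = 27.840 Gt C/yr.
Box E: F(E→F) = (27.840 + 3.12) − 12.3 = 18.660 Gt C/yr.
Box F throughput = its input = 18.660 Gt C/yr; τ = 161000 / 18.660 = 8628 yr.

8630 yr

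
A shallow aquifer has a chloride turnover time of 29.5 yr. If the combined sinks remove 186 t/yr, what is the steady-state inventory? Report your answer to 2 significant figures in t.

5500 t

τ = M/F ⇒ M = τ × F = 29.5 × 186 = 5487 t.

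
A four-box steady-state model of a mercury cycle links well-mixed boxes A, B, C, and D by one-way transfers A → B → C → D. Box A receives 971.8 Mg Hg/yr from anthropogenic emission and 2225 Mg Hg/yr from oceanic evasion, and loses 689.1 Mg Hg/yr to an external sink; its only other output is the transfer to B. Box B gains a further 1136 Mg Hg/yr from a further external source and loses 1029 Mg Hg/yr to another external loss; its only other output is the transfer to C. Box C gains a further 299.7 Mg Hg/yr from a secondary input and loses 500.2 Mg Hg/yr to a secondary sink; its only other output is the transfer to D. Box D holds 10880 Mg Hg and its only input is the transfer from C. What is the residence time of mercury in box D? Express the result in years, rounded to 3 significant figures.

4.51 yr

Box A: F(A→B) = (971.8 + 2225) − 689.1 = 2507.7 Mg Hg/yr.
Box B: F(B→C) = (2507.7 + 1136) − 1029 = 2614.7 Mg Hg/yr.
Box C: F(C→D) = (2614.7 + 299.7) − 500.2 = 2414.2 Mg Hg/yr.
Box D throughput = its input = 2414.2 Mg Hg/yr; τ = 10880 / 2414.2 = 4.507 yr.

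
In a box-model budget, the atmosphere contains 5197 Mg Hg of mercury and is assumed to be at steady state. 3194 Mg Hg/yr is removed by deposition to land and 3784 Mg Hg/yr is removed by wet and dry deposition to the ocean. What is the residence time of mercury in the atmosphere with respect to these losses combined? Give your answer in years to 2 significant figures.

Total removal = 3194 + 3784 = 6978.0 Mg Hg/yr.
τ = M / ΣF_out = 5197 / 6978.0 = 0.7448 yr.

0.74 yr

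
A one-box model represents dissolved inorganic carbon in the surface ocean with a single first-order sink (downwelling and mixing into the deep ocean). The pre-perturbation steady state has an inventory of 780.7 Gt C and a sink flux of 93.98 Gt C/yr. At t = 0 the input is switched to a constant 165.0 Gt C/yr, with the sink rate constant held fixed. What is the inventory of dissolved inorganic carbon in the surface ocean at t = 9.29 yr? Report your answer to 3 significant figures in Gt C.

The sink rate constant is k = F₀/M₀ = 93.98/780.7 = 0.1204 yr⁻¹.
Solving dM/dt = F₁ − kM with M(0) = M₀ gives M(t) = F₁/k + (M₀ − F₁/k)·e^(−kt).
F₁/k = 165.0/0.1204 = 1370.7 Gt C; kt = 0.1204 × 9.29 = 1.118, e^(−kt) = 0.3268.
M(9.29) = 1370.7 + (780.7 − 1370.7) × 0.3268 = 1370.7 − 192.8 = 1177.9 Gt C.

1180 Gt C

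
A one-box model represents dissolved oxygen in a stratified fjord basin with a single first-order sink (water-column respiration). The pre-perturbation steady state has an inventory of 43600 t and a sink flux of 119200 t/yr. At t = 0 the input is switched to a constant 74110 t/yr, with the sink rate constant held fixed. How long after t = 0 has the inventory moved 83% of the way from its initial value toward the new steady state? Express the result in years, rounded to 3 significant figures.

τ = M₀/F₀ = 43600/119200 = 0.3658 yr.
The remaining gap fraction is e^(−t/τ); 83% covered ⇒ e^(−t/τ) = 0.170.
t = −τ ln(0.170) = 0.3658 × 1.772 = 0.6481 yr.

0.648 yr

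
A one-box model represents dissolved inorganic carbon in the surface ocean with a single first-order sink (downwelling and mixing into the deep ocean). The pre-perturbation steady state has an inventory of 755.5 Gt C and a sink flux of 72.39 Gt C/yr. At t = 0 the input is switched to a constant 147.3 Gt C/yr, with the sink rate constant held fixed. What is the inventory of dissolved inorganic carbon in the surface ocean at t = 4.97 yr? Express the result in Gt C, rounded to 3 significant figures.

1050 Gt C

The sink rate constant is k = F₀/M₀ = 72.39/755.5 = 0.09582 yr⁻¹.
Solving dM/dt = F₁ − kM with M(0) = M₀ gives M(t) = F₁/k + (M₀ − F₁/k)·e^(−kt).
F₁/k = 147.3/0.09582 = 1537.3 Gt C; kt = 0.09582 × 4.97 = 0.4762, e^(−kt) = 0.6211.
M(4.97) = 1537.3 + (755.5 − 1537.3) × 0.6211 = 1537.3 − 485.6 = 1051.7 Gt C.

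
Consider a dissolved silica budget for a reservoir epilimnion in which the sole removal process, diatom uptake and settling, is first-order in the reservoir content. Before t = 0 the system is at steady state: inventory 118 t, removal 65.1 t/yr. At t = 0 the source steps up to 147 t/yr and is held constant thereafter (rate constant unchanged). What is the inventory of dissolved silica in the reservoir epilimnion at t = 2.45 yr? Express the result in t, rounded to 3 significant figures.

228 t

τ = M₀/F₀ = 118/65.1 = 1.813 yr; rate constant k = 1/τ.
New steady state M_∞ = F₁/k = F₁·τ = 147 × 1.813 = 266.45 t.
M(t) = M_∞ + (M₀ − M_∞)·e^(−t/τ); t/τ = 2.45/1.813 = 1.352, so e^(−t/τ) = 0.2588.
M(t) = 266.45 − 148.5 × 0.2588 = 228.03 t.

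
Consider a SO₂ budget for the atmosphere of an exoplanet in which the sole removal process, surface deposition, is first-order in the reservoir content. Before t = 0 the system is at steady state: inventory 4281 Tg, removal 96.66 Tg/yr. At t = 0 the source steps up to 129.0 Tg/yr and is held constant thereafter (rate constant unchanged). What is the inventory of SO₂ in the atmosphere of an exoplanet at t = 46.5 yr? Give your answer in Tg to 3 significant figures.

The sink rate constant is k = F₀/M₀ = 96.66/4281 = 0.02258 yr⁻¹.
Solving dM/dt = F₁ − kM with M(0) = M₀ gives M(t) = F₁/k + (M₀ − F₁/k)·e^(−kt).
F₁/k = 129.0/0.02258 = 5713.3 Tg; kt = 0.02258 × 46.5 = 1.050, e^(−kt) = 0.3500.
M(46.5) = 5713.3 + (4281 − 5713.3) × 0.3500 = 5713.3 − 501.3 = 5212.1 Tg.

5210 Tg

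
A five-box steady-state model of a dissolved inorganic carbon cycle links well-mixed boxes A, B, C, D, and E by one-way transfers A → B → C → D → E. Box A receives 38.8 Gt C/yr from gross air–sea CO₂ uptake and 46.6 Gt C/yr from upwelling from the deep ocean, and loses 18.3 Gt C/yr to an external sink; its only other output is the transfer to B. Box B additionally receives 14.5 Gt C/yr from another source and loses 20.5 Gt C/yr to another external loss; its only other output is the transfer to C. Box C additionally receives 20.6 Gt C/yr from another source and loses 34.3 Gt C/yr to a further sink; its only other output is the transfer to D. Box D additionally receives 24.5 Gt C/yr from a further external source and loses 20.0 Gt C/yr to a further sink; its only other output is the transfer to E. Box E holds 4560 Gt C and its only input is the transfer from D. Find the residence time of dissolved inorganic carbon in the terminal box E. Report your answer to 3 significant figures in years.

Box A: F(A→B) = (38.8 + 46.6) − 18.3 = 67.100 Gt C/yr.
Box B: F(B→C) = (67.100 + 14.5) − 20.5 = 61.100 Gt C/yr.
Box C: F(C→D) = (61.100 + 20.6) − 34.3 = 47.400 Gt C/yr.
Box D: F(D→E) = (47.400 + 24.5) − 20.0 = 51.900 Gt C/yr.
Box E throughput = its input = 51.900 Gt C/yr; τ = 4560 / 51.900 = 87.86 yr.

87.9 yr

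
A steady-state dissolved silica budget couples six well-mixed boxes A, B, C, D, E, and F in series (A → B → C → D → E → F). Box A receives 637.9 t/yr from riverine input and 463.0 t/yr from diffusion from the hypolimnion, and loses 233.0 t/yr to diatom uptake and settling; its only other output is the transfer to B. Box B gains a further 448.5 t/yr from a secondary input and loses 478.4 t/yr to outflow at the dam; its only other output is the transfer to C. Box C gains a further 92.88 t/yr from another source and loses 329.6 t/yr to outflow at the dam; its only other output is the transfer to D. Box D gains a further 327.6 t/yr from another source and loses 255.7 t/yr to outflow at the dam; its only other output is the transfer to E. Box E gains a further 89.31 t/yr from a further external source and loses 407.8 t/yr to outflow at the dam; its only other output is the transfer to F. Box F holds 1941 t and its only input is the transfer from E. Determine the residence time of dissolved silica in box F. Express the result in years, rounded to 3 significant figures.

Box A: F(A→B) = (637.9 + 463.0) − 233.0 = 867.90 t/yr.
Box B: F(B→C) = (867.90 + 448.5) − 478.4 = 838.00 t/yr.
Box C: F(C→D) = (838.00 + 92.88) − 329.6 = 601.28 t/yr.
Box D: F(D→E) = (601.28 + 327.6) − 255.7 = 673.18 t/yr.
Box E: F(E→F) = (673.18 + 89.31) − 407.8 = 354.69 t/yr.
Box F throughput = its input = 354.69 t/yr; τ = 1941 / 354.69 = 5.472 yr.

5.47 yr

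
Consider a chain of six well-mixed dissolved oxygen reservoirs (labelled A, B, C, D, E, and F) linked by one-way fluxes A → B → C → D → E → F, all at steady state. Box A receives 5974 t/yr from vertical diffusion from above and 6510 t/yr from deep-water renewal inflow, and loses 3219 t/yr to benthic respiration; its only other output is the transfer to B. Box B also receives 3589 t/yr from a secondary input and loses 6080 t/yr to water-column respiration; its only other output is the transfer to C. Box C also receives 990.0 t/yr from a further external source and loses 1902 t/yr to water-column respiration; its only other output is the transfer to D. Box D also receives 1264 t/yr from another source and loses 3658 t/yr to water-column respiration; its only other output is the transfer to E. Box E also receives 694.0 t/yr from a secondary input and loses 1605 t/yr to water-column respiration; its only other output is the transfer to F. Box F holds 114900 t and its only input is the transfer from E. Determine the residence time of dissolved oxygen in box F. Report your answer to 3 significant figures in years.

Box A: F(A→B) = (5974 + 6510) − 3219 = 9265.0 t/yr.
Box B: F(B→C) = (9265.0 + 3589) − 6080 = 6774.0 t/yr.
Box C: F(C→D) = (6774.0 + 990.0) − 1902 = 5862.0 t/yr.
Box D: F(D→E) = (5862.0 + 1264) − 3658 = 3468.0 t/yr.
Box E: F(E→F) = (3468.0 + 694.0) − 1605 = 2557.0 t/yr.
Box F throughput = its input = 2557.0 t/yr; τ = 114900 / 2557.0 = 44.94 yr.

44.9 yr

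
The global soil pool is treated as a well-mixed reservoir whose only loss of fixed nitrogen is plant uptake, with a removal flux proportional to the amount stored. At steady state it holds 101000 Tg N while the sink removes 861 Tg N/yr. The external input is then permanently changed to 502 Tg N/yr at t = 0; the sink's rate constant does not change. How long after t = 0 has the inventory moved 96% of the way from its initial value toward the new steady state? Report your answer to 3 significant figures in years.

378 yr

τ = M₀/F₀ = 101000/861 = 117.3 yr.
The remaining gap fraction is e^(−t/τ); 96% covered ⇒ e^(−t/τ) = 0.0400.
t = −τ ln(0.0400) = 117.3 × 3.219 = 377.6 yr.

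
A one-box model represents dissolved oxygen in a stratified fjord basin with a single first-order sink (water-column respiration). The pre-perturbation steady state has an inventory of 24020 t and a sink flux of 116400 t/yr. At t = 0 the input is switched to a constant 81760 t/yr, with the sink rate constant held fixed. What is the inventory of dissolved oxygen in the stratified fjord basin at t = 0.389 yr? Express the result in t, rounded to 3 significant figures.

18000 t

The sink rate constant is k = F₀/M₀ = 116400/24020 = 4.846 yr⁻¹.
Solving dM/dt = F₁ − kM with M(0) = M₀ gives M(t) = F₁/k + (M₀ − F₁/k)·e^(−kt).
F₁/k = 81760/4.846 = 16872 t; kt = 4.846 × 0.389 = 1.885, e^(−kt) = 0.1518.
M(0.389) = 16872 + (24020 − 16872) × 0.1518 = 16872 + 1085 = 17957 t.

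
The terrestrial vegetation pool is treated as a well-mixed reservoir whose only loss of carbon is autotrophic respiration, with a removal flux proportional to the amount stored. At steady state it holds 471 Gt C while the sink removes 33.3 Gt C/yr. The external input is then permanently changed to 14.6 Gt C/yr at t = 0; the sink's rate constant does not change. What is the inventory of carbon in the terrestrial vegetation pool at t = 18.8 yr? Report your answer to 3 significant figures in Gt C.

Residence time τ = M₀/F₀ = 14.14 yr. The eventual steady state is M_∞ = M₀·(F₁/F₀) = 471 × 14.6/33.3 = 206.50 Gt C.
The anomaly ΔM(t) = M(t) − M_∞ decays as ΔM₀·e^(−t/τ) with ΔM₀ = 471 − 206.50 = 264.5 Gt C.
At t = 18.8 yr, e^(−t/τ) = e^(−1.329) = 0.2647, so ΔM = 70.01 Gt C and M = 206.50 + 70.01 = 276.52 Gt C.

277 Gt C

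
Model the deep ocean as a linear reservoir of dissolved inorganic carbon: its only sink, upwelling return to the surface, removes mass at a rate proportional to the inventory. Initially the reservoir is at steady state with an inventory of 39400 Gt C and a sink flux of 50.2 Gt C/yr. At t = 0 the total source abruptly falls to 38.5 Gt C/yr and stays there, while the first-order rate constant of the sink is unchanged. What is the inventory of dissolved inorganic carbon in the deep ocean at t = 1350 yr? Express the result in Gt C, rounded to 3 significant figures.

31900 Gt C

The sink rate constant is k = F₀/M₀ = 50.2/39400 = 0.001274 yr⁻¹.
Solving dM/dt = F₁ − kM with M(0) = M₀ gives M(t) = F₁/k + (M₀ − F₁/k)·e^(−kt).
F₁/k = 38.5/0.001274 = 30217 Gt C; kt = 0.001274 × 1350 = 1.720, e^(−kt) = 0.1791.
M(1350) = 30217 + (39400 − 30217) × 0.1791 = 30217 + 1644 = 31861 Gt C.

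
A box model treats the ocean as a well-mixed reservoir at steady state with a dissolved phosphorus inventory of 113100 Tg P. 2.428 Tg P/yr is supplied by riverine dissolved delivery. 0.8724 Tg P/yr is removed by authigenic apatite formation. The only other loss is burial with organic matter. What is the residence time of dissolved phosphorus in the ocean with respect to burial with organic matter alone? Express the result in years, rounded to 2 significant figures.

At steady state ΣF_in = ΣF_out.
ΣF_in = 2.4280 Tg P/yr.
Burial with organic matter flux = ΣF_in − (0.8724) = 2.4280 − 0.8724 = 1.556 Tg P/yr.
τ = M / F = 113100 / 1.556 = 72710 yr.

73000 yr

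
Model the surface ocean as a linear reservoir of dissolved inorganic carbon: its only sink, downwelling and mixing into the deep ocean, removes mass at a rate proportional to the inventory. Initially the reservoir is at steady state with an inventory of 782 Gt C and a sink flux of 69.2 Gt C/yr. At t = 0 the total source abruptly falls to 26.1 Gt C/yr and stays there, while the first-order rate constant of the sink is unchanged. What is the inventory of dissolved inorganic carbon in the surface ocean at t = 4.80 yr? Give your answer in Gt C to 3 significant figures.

The sink rate constant is k = F₀/M₀ = 69.2/782 = 0.08849 yr⁻¹.
Solving dM/dt = F₁ − kM with M(0) = M₀ gives M(t) = F₁/k + (M₀ − F₁/k)·e^(−kt).
F₁/k = 26.1/0.08849 = 294.95 Gt C; kt = 0.08849 × 4.80 = 0.4248, e^(−kt) = 0.6539.
M(4.80) = 294.95 + (782 − 294.95) × 0.6539 = 294.95 + 318.5 = 613.44 Gt C.

613 Gt C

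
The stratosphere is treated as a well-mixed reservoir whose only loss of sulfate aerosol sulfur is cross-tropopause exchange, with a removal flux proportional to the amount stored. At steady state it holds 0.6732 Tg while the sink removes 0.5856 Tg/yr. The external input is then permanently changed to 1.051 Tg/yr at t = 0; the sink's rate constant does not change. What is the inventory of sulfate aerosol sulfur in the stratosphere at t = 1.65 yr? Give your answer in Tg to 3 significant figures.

1.08 Tg

Residence time τ = M₀/F₀ = 1.150 yr. The eventual steady state is M_∞ = M₀·(F₁/F₀) = 0.6732 × 1.051/0.5856 = 1.2082 Tg.
The anomaly ΔM(t) = M(t) − M_∞ decays as ΔM₀·e^(−t/τ) with ΔM₀ = 0.6732 − 1.2082 = −0.5350 Tg.
At t = 1.65 yr, e^(−t/τ) = e^(−1.435) = 0.2380, so ΔM = −0.1274 Tg and M = 1.2082 − 0.1274 = 1.0809 Tg.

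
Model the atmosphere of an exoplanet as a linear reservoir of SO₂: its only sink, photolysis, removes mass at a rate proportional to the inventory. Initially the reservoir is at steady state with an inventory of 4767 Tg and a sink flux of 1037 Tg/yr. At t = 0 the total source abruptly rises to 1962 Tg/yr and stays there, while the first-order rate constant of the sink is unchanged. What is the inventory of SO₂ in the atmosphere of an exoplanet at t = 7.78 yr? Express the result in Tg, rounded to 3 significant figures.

8240 Tg

Residence time τ = M₀/F₀ = 4.597 yr. The eventual steady state is M_∞ = M₀·(F₁/F₀) = 4767 × 1962/1037 = 9019.1 Tg.
The anomaly ΔM(t) = M(t) − M_∞ decays as ΔM₀·e^(−t/τ) with ΔM₀ = 4767 − 9019.1 = −4252 Tg.
At t = 7.78 yr, e^(−t/τ) = e^(−1.692) = 0.1841, so ΔM = −782.7 Tg and M = 9019.1 − 782.7 = 8236.5 Tg.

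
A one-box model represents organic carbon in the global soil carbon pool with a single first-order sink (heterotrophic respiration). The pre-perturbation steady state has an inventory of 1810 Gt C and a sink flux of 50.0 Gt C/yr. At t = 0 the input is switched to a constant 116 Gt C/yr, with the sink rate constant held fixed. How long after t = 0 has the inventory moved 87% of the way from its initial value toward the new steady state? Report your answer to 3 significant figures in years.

τ = M₀/F₀ = 1810/50.0 = 36.20 yr.
The remaining gap fraction is e^(−t/τ); 87% covered ⇒ e^(−t/τ) = 0.130.
t = −τ ln(0.130) = 36.20 × 2.040 = 73.86 yr.

73.9 yr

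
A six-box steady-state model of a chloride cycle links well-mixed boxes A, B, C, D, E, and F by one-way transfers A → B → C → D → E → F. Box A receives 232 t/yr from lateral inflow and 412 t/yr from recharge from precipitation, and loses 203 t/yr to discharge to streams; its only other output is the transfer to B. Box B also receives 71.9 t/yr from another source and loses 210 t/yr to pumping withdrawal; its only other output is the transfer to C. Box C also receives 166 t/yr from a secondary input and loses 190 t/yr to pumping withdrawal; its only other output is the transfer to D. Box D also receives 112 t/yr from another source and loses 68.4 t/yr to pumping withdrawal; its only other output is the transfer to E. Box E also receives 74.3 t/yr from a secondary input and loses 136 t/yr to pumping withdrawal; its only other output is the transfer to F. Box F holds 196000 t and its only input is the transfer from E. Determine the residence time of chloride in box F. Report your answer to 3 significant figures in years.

Box A: F(A→B) = (232 + 412) − 203 = 441.00 t/yr.
Box B: F(B→C) = (441.00 + 71.9) − 210 = 302.90 t/yr.
Box C: F(C→D) = (302.90 + 166) − 190 = 278.90 t/yr.
Box D: F(D→E) = (278.90 + 112) − 68.4 = 322.50 t/yr.
Box E: F(E→F) = (322.50 + 74.3) − 136 = 260.80 t/yr.
Box F throughput = its input = 260.80 t/yr; τ = 196000 / 260.80 = 751.5 yr.

752 yr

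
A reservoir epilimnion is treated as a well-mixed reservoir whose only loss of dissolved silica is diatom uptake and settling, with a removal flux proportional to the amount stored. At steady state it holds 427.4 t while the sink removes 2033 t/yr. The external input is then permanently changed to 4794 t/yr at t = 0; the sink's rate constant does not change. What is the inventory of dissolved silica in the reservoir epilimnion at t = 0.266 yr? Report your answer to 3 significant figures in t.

844 t

Residence time τ = M₀/F₀ = 0.2102 yr. The eventual steady state is M_∞ = M₀·(F₁/F₀) = 427.4 × 4794/2033 = 1007.8 t.
The anomaly ΔM(t) = M(t) − M_∞ decays as ΔM₀·e^(−t/τ) with ΔM₀ = 427.4 − 1007.8 = −580.4 t.
At t = 0.266 yr, e^(−t/τ) = e^(−1.265) = 0.2822, so ΔM = −163.8 t and M = 1007.8 − 163.8 = 844.07 t.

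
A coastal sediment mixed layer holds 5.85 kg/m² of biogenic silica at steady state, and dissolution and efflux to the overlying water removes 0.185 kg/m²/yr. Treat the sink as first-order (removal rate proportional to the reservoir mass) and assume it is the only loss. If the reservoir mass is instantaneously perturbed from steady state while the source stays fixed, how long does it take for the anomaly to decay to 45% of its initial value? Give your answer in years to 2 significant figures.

25 yr

For a linear reservoir the anomaly decays as exp(−t/τ) with τ = M/F = 5.85/0.185 = 31.62 yr.
exp(−t/τ) = 0.45 ⇒ t = −τ ln(0.45) = 31.62 × 0.7985 = 25.25 yr.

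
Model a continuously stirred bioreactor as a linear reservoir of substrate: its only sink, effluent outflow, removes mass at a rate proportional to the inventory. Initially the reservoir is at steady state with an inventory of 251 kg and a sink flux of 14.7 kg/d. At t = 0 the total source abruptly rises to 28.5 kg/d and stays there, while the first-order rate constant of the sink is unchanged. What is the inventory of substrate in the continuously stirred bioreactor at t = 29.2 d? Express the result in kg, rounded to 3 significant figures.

444 kg

The sink rate constant is k = F₀/M₀ = 14.7/251 = 0.05857 d⁻¹.
Solving dM/dt = F₁ − kM with M(0) = M₀ gives M(t) = F₁/k + (M₀ − F₁/k)·e^(−kt).
F₁/k = 28.5/0.05857 = 486.63 kg; kt = 0.05857 × 29.2 = 1.710, e^(−kt) = 0.1808.
M(29.2) = 486.63 + (251 − 486.63) × 0.1808 = 486.63 − 42.61 = 444.02 kg.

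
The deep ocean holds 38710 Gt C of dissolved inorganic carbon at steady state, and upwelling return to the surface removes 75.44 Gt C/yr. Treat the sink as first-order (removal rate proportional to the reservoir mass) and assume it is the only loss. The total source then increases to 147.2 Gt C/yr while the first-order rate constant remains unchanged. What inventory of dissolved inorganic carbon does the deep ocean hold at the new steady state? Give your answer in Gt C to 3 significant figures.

Rate constant k = F/M = 75.44 / 38710 = 0.001949 yr⁻¹.
At the new steady state, source = k·M_new ⇒ M_new = 147.2 / 0.001949 = 75530 Gt C.
(Equivalently M_new = M × F_new/F_old = 38710 × 147.2/75.44.)

75500 Gt C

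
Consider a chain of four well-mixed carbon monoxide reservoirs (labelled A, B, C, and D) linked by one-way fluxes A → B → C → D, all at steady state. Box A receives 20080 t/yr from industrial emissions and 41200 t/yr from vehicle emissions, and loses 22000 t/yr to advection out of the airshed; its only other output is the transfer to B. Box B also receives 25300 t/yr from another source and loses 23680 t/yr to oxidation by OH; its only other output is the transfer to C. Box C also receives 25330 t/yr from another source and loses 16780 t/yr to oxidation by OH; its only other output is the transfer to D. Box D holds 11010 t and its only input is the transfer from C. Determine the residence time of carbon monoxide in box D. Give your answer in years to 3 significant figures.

0.223 yr

Box A: F(A→B) = (20080 + 41200) − 22000 = 39280 t/yr.
Box B: F(B→C) = (39280 + 25300) − 23680 = 40900 t/yr.
Box C: F(C→D) = (40900 + 25330) − 16780 = 49450 t/yr.
Box D throughput = its input = 49450 t/yr; τ = 11010 / 49450 = 0.2226 yr.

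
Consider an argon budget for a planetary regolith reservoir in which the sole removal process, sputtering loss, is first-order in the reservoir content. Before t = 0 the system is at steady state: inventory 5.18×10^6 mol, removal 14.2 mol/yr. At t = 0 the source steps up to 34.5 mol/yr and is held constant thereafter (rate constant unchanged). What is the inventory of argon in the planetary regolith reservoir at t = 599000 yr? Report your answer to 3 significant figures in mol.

1.12×10^7 mol

Residence time τ = M₀/F₀ = 364800 yr. The eventual steady state is M_∞ = M₀·(F₁/F₀) = 5.18×10^6 × 34.5/14.2 = 1.2585×10^7 mol.
The anomaly ΔM(t) = M(t) − M_∞ decays as ΔM₀·e^(−t/τ) with ΔM₀ = 5.18×10^6 − 1.2585×10^7 = −7.405×10^6 mol.
At t = 599000 yr, e^(−t/τ) = e^(−1.642) = 0.1936, so ΔM = −1.434×10^6 mol and M = 1.2585×10^7 − 1.434×10^6 = 1.1152×10^7 mol.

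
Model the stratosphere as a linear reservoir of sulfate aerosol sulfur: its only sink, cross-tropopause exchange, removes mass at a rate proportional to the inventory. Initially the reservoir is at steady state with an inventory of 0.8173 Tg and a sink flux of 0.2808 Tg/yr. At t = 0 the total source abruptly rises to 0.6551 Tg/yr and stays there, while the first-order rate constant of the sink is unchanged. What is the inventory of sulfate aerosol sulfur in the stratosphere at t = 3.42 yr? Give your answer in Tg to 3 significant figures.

The sink rate constant is k = F₀/M₀ = 0.2808/0.8173 = 0.3436 yr⁻¹.
Solving dM/dt = F₁ − kM with M(0) = M₀ gives M(t) = F₁/k + (M₀ − F₁/k)·e^(−kt).
F₁/k = 0.6551/0.3436 = 1.9067 Tg; kt = 0.3436 × 3.42 = 1.175, e^(−kt) = 0.3088.
M(3.42) = 1.9067 + (0.8173 − 1.9067) × 0.3088 = 1.9067 − 0.3364 = 1.5703 Tg.

1.57 Tg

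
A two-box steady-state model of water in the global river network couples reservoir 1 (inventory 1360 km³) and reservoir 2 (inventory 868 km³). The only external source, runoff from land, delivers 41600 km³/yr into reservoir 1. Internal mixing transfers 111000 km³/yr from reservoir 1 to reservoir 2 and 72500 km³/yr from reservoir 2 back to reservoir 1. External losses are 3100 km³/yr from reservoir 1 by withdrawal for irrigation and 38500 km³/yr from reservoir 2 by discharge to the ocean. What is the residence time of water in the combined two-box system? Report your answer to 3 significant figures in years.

For the system as a whole, the A↔B exchange is internal and contributes nothing to the throughput; only the external sinks remove mass.
M_total = 1360 + 868 = 2228.0 km³.
ΣF_external_out = 3100 + 38500 = 41600 km³/yr.
τ = M_total / ΣF_ext = 2228.0 / 41600 = 0.05356 yr.

0.0536 yr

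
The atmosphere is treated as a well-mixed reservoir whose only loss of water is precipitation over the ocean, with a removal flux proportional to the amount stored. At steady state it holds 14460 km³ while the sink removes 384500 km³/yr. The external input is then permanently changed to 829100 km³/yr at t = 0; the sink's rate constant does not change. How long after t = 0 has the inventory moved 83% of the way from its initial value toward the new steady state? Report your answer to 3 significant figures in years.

0.0666 yr

τ = M₀/F₀ = 14460/384500 = 0.03761 yr.
The remaining gap fraction is e^(−t/τ); 83% covered ⇒ e^(−t/τ) = 0.170.
t = −τ ln(0.170) = 0.03761 × 1.772 = 0.06664 yr.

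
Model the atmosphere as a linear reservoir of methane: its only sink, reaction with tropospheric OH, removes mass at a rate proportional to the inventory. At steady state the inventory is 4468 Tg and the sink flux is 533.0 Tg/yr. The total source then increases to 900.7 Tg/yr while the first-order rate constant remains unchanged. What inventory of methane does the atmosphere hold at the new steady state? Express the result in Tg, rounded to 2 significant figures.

Rate constant k = F/M = 533.0 / 4468 = 0.1193 yr⁻¹.
At the new steady state, source = k·M_new ⇒ M_new = 900.7 / 0.1193 = 7550 Tg.
(Equivalently M_new = M × F_new/F_old = 4468 × 900.7/533.0.)

7600 Tg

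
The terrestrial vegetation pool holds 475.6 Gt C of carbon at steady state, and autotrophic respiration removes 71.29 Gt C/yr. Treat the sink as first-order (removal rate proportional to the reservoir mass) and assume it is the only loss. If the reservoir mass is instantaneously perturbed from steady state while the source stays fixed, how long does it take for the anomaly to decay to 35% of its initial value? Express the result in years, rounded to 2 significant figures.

For a linear reservoir the anomaly decays as exp(−t/τ) with τ = M/F = 475.6/71.29 = 6.671 yr.
exp(−t/τ) = 0.35 ⇒ t = −τ ln(0.35) = 6.671 × 1.050 = 7.004 yr.

7.0 yr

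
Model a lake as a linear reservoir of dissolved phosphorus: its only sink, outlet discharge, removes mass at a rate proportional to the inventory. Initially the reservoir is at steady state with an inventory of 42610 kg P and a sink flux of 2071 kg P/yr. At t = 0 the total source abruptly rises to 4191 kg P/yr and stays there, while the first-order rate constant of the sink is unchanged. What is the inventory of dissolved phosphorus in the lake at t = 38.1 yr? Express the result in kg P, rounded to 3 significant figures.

Residence time τ = M₀/F₀ = 20.57 yr. The eventual steady state is M_∞ = M₀·(F₁/F₀) = 42610 × 4191/2071 = 86228 kg P.
The anomaly ΔM(t) = M(t) − M_∞ decays as ΔM₀·e^(−t/τ) with ΔM₀ = 42610 − 86228 = −43620 kg P.
At t = 38.1 yr, e^(−t/τ) = e^(−1.852) = 0.1570, so ΔM = −6846 kg P and M = 86228 − 6846 = 79382 kg P.

79400 kg P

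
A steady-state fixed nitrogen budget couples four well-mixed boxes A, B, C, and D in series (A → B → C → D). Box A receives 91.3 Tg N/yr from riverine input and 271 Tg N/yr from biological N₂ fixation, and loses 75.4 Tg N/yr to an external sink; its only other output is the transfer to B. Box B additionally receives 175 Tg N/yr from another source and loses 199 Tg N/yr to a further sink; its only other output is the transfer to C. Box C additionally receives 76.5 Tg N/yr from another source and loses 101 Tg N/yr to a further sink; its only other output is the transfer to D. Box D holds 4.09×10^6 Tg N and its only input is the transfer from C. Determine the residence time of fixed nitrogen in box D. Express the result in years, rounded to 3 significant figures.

17200 yr

Box A: F(A→B) = (91.3 + 271) − 75.4 = 286.90 Tg N/yr.
Box B: F(B→C) = (286.90 + 175) − 199 = 262.90 Tg N/yr.
Box C: F(C→D) = (262.90 + 76.5) − 101 = 238.40 Tg N/yr.
Box D throughput = its input = 238.40 Tg N/yr; τ = 4.09×10^6 / 238.40 = 17160 yr.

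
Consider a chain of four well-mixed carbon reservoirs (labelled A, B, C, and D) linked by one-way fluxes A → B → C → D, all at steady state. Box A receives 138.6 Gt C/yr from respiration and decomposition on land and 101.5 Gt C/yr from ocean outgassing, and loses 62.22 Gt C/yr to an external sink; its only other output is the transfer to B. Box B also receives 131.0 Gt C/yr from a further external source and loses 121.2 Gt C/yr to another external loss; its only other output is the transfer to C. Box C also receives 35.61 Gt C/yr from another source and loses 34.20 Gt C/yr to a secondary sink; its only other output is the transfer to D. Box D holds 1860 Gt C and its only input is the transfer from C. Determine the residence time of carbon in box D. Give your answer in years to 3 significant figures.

9.84 yr

Box A: F(A→B) = (138.6 + 101.5) − 62.22 = 177.88 Gt C/yr.
Box B: F(B→C) = (177.88 + 131.0) − 121.2 = 187.68 Gt C/yr.
Box C: F(C→D) = (187.68 + 35.61) − 34.20 = 189.09 Gt C/yr.
Box D throughput = its input = 189.09 Gt C/yr; τ = 1860 / 189.09 = 9.837 yr.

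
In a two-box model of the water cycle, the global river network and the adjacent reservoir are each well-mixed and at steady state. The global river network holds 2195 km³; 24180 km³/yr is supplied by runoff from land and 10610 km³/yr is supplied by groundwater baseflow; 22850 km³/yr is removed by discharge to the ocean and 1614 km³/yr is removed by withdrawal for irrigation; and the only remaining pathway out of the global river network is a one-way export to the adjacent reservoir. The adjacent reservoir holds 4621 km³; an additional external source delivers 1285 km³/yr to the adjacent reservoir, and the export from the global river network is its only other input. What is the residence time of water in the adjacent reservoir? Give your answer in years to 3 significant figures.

0.398 yr

Balance the global river network: ΣF_in = 24180 + 10610 = 34790 km³/yr.
Export to the adjacent reservoir = ΣF_in − (22850 + 1614) = 10326 km³/yr.
Total input to the adjacent reservoir = 10326 + 1285 = 11611 km³/yr; at steady state this equals its total output.
τ = M / F = 4621 / 11611 = 0.3980 yr.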